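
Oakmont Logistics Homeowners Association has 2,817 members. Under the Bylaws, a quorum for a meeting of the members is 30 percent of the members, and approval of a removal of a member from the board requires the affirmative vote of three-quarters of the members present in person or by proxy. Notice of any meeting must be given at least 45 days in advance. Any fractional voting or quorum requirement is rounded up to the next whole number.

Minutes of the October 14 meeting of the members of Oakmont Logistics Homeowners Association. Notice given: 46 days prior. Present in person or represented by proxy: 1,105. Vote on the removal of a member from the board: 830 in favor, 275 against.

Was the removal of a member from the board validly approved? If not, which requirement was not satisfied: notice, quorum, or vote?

Valid — all requirements satisfied.

Notice: 46 days given; 45 required. Satisfied.
Quorum: 30% of 2,817 = 845.10, rounded up to 846; 1,105 present. Satisfied.
Vote: requires three-fourths of those present (1,105); 3/4 of 1105 = 828.75, rounded up to 829, so 829 needed; 830 in favor. Satisfied.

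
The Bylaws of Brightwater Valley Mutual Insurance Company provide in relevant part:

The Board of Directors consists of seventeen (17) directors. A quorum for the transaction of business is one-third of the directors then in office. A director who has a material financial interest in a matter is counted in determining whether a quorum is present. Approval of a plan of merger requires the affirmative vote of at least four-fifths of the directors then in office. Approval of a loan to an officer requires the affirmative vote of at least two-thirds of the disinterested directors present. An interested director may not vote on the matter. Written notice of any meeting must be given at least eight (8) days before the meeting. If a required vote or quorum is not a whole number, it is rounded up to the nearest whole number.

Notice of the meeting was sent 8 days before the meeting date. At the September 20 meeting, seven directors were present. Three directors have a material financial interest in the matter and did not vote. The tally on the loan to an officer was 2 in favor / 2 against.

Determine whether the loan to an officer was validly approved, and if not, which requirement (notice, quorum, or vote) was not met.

Notice: 8 days given; 8 required (8 ≥ 8). Satisfied.
Quorum: 7 present (interested directors count toward quorum); quorum is 6. Satisfied.
Vote: the loan to an officer requires two-thirds of the disinterested directors present (7 − 3 = 4). 2/3 of 4 = 2.67, rounded up to 3, so 3 affirmative votes are needed; 2 voted in favor. Not satisfied.

Invalid — vote requirement not satisfied.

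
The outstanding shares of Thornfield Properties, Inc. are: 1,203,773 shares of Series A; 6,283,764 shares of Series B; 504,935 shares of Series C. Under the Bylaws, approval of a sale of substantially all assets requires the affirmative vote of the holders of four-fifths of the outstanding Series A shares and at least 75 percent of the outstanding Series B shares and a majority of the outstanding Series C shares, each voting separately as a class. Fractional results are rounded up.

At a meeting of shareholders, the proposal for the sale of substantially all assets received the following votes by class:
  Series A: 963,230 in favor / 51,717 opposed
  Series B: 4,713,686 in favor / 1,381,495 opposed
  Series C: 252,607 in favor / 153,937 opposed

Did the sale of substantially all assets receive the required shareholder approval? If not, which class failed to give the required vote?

Series A: 4/5 of 1203773 = 963018.40, rounded up to 963019; 963,019 required, 963,230 in favor — approved.
Series B: 3/4 of 6283764 = 4712823; 4,712,823 required, 4,713,686 in favor — approved.
Series C: a majority of 504935 is 252468; 252,468 required, 252,607 in favor — approved.

Approved — every class gave the required vote.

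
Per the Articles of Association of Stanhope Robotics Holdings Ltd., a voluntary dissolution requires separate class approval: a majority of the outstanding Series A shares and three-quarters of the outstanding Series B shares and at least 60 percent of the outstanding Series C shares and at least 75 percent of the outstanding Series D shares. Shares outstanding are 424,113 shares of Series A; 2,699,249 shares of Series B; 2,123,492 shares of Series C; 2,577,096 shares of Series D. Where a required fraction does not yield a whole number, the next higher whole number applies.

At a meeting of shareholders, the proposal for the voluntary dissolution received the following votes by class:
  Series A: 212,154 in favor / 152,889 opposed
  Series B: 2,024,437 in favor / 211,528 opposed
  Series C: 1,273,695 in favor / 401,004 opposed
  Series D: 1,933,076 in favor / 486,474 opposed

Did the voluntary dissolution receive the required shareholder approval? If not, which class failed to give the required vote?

Series A: a majority of 424113 is 212057; 212,057 required, 212,154 in favor — approved.
Series B: 3/4 of 2699249 = 2024436.75, rounded up to 2024437; 2,024,437 required, 2,024,437 in favor — approved.
Series C: 3/5 of 2123492 = 1274095.20, rounded up to 1274096; 1,274,096 required, 1,273,695 in favor — not approved.
Series D: 3/4 of 2577096 = 1932822; 1,932,822 required, 1,933,076 in favor — approved.

Not approved — the Series C shares did not give the required vote.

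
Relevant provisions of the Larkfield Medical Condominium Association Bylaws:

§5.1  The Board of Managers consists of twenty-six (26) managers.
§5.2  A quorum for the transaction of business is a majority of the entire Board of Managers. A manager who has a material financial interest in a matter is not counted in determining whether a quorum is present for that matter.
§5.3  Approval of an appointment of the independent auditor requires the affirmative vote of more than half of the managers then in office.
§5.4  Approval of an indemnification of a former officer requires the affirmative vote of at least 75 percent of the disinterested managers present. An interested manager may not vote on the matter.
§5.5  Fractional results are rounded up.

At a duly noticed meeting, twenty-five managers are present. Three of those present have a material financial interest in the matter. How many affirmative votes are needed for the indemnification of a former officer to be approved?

17

The indemnification of a former officer requires three-fourths of the disinterested managers present (25 − 3 = 22).
3/4 of 22 = 16.50, rounded up to 17.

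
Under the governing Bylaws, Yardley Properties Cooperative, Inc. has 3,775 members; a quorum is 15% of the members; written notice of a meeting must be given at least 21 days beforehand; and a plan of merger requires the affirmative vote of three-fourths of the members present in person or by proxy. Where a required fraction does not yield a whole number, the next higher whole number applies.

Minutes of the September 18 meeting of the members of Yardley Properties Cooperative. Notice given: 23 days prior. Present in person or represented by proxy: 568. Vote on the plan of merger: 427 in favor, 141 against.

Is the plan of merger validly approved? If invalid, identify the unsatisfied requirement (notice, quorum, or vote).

Valid — all requirements satisfied.

Notice: 23 days given; 21 required. Satisfied.
Quorum: 15% of 3,775 = 566.25, rounded up to 567; 568 present. Satisfied.
Vote: requires three-fourths of those present (568); 3/4 of 568 = 426, so 426 needed; 427 in favor. Satisfied.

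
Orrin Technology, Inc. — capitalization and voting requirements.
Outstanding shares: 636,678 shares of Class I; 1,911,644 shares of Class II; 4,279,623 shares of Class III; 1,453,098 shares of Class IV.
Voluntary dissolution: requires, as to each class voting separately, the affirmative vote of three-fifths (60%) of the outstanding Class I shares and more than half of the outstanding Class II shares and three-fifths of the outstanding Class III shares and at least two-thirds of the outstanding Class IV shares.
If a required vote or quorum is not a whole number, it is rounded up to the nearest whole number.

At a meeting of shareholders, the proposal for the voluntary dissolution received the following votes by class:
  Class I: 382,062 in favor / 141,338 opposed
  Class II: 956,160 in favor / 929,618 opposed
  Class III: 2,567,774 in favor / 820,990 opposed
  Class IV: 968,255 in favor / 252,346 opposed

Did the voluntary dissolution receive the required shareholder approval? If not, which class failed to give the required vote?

Not approved — the Class IV shares did not give the required vote.

Class I: 3/5 of 636678 = 382006.80, rounded up to 382007; 382,007 required, 382,062 in favor — approved.
Class II: a majority of 1911644 is 955823; 955,823 required, 956,160 in favor — approved.
Class III: 3/5 of 4279623 = 2567773.80, rounded up to 2567774; 2,567,774 required, 2,567,774 in favor — approved.
Class IV: 2/3 of 1453098 = 968732; 968,732 required, 968,255 in favor — not approved.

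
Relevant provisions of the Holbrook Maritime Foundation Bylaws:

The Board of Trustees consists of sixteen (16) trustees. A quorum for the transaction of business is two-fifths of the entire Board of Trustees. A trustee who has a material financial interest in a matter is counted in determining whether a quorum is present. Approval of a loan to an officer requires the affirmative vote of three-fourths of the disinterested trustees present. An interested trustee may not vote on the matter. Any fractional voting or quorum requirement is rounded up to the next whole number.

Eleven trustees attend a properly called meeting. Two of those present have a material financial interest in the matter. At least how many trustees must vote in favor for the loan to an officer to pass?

The loan to an officer requires three-fourths of the disinterested trustees present (11 − 2 = 9).
3/4 of 9 = 6.75, rounded up to 7.

7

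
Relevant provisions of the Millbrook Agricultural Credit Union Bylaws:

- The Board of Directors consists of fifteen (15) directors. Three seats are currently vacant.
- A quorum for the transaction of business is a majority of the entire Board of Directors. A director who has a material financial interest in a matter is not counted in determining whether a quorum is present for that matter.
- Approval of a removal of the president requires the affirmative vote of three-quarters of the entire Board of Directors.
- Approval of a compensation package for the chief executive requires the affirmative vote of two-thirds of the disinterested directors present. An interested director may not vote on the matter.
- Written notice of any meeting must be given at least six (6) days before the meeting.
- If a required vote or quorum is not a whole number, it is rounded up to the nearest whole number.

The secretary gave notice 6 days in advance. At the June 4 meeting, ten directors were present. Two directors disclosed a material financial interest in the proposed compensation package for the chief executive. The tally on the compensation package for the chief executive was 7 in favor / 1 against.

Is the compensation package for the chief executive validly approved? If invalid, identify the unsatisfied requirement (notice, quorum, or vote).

Notice: 6 days given; 6 required (6 ≥ 6). Satisfied.
Quorum: 10 present, but the 2 interested directors do not count, leaving 8. Quorum is 8. Satisfied.
Vote: the compensation package for the chief executive requires two-thirds of the disinterested directors present (10 − 2 = 8). 2/3 of 8 = 5.33, rounded up to 6, so 6 affirmative votes are needed; 7 voted in favor. Satisfied.

Valid — all requirements satisfied.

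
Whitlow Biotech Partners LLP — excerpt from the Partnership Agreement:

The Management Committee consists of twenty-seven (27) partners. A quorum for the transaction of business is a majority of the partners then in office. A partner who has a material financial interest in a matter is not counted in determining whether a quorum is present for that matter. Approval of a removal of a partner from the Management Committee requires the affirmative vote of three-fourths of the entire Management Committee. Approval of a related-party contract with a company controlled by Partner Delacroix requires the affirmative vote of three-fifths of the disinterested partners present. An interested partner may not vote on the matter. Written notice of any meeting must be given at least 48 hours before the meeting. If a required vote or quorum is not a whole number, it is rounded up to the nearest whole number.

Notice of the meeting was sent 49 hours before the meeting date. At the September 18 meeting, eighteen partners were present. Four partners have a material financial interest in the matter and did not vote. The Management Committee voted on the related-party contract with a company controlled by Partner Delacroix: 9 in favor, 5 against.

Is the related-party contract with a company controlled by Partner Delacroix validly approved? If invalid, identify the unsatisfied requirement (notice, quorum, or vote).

Valid — all requirements satisfied.

Notice: 49 hours given; 48 required (49 ≥ 48). Satisfied.
Quorum: 18 present, but the 4 interested partners do not count, leaving 14. Quorum is 14. Satisfied.
Vote: the related-party contract with a company controlled by Partner Delacroix requires three-fifths of the disinterested partners present (18 − 4 = 14). 3/5 of 14 = 8.40, rounded up to 9, so 9 affirmative votes are needed; 9 voted in favor. Satisfied.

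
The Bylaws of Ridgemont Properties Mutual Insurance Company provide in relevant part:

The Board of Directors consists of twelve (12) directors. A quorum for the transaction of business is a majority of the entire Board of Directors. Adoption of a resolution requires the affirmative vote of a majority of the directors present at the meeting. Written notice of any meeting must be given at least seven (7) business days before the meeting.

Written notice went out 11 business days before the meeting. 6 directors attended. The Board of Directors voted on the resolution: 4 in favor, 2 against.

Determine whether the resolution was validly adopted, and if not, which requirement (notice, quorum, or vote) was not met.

Invalid — quorum requirement not satisfied.

Notice: 11 business days given; 7 required (11 ≥ 7). Satisfied.
Quorum: 6 present; quorum is 7. Not satisfied.
Vote: the resolution requires a majority of the directors present (6). A majority of 6 is 4, so 4 affirmative votes are needed; 4 voted in favor. Satisfied. (Moot — without a quorum no business can be validly transacted.)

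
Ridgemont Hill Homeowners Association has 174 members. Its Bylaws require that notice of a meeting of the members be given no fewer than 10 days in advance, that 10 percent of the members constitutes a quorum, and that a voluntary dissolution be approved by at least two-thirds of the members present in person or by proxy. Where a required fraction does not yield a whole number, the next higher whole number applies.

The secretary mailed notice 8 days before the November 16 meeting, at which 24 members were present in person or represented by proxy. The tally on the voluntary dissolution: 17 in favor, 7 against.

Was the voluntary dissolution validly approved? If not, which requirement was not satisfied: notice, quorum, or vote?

Notice: 8 days given; 10 required. Not satisfied.
Quorum: 10% of 174 = 17.40, rounded up to 18; 24 present. Satisfied.
Vote: requires two-thirds of those present (24); 2/3 of 24 = 16, so 16 needed; 17 in favor. Satisfied.

Invalid — notice requirement not satisfied.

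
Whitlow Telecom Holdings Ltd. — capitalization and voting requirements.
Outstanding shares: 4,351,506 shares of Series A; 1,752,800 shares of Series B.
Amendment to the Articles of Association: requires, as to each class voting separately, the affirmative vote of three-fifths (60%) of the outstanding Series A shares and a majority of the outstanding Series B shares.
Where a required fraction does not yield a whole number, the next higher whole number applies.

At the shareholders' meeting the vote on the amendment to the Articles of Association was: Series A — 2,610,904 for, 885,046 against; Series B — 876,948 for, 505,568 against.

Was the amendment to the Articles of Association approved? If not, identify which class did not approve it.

Series A: 3/5 of 4351506 = 2610903.60, rounded up to 2610904; 2,610,904 required, 2,610,904 in favor — approved.
Series B: a majority of 1752800 is 876401; 876,401 required, 876,948 in favor — approved.

Approved — every class gave the required vote.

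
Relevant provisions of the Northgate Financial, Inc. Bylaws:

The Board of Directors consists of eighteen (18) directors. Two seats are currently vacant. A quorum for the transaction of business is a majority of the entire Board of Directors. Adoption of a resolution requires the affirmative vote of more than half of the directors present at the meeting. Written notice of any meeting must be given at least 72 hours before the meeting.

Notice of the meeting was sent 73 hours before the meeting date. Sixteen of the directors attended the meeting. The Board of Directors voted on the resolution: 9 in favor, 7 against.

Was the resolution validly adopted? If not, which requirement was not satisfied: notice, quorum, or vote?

Valid — all requirements satisfied.

Notice: 73 hours given; 72 required (73 ≥ 72). Satisfied.
Quorum: 16 present; quorum is 10. Satisfied.
Vote: the resolution requires a majority of the directors present (16). A majority of 16 is 9, so 9 affirmative votes are needed; 9 voted in favor. Satisfied.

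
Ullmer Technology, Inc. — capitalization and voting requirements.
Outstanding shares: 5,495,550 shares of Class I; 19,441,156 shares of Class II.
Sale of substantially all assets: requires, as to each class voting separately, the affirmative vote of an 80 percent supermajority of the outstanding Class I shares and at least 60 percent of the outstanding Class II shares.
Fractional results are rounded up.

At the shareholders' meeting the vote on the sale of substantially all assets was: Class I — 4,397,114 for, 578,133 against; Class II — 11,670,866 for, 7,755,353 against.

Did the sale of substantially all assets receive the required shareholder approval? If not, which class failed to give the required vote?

Class I: 4/5 of 5495550 = 4396440; 4,396,440 required, 4,397,114 in favor — approved.
Class II: 3/5 of 19441156 = 11664693.60, rounded up to 11664694; 11,664,694 required, 11,670,866 in favor — approved.

Approved — every class gave the required vote.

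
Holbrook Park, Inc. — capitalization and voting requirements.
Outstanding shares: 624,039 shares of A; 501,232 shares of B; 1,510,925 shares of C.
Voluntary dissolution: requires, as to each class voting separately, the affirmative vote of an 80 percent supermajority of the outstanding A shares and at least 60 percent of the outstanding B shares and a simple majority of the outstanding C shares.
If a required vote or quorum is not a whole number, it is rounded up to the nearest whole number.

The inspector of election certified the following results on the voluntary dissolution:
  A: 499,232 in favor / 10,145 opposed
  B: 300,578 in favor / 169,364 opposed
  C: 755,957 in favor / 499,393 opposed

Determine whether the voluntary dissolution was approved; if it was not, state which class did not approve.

A: 4/5 of 624039 = 499231.20, rounded up to 499232; 499,232 required, 499,232 in favor — approved.
B: 3/5 of 501232 = 300739.20, rounded up to 300740; 300,740 required, 300,578 in favor — not approved.
C: a majority of 1510925 is 755463; 755,463 required, 755,957 in favor — approved.

Not approved — the B shares did not give the required vote.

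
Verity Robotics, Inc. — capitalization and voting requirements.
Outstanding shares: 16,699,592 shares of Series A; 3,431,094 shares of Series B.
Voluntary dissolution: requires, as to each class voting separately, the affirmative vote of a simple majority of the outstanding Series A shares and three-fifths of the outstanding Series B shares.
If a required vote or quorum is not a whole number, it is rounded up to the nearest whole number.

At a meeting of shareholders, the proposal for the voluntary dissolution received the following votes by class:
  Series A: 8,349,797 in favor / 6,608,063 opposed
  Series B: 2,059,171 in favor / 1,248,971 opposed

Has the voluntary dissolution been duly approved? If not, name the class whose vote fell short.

Approved — every class gave the required vote.

Series A: a majority of 16699592 is 8349797; 8,349,797 required, 8,349,797 in favor — approved.
Series B: 3/5 of 3431094 = 2058656.40, rounded up to 2058657; 2,058,657 required, 2,059,171 in favor — approved.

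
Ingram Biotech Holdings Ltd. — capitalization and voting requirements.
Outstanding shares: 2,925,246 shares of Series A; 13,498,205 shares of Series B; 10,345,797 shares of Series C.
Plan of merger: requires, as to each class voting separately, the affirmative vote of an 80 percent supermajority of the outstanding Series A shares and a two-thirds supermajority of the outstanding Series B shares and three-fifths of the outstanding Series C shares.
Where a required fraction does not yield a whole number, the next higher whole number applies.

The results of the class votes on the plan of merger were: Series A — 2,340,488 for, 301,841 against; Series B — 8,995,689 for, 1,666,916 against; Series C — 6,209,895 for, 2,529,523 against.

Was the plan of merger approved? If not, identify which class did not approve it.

Not approved — the Series B shares did not give the required vote.

Series A: 4/5 of 2925246 = 2340196.80, rounded up to 2340197; 2,340,197 required, 2,340,488 in favor — approved.
Series B: 2/3 of 13498205 = 8998803.33, rounded up to 8998804; 8,998,804 required, 8,995,689 in favor — not approved.
Series C: 3/5 of 10345797 = 6207478.20, rounded up to 6207479; 6,207,479 required, 6,209,895 in favor — approved.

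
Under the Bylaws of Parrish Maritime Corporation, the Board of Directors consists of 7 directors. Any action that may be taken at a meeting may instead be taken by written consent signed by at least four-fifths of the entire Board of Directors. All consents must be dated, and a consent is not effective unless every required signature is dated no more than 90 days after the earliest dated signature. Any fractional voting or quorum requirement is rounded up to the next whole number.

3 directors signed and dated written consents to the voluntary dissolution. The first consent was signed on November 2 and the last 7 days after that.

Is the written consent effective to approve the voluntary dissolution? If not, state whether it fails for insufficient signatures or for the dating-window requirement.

Not effective — insufficient signatures.

Signatures required: at least four-fifths of 7 — 4/5 of 7 = 5.60, rounded up to 6, so 6 needed; 3 signed. Insufficient.
Dating window: the latest signature is 7 days after the earliest; the limit is 90 days. Within the window.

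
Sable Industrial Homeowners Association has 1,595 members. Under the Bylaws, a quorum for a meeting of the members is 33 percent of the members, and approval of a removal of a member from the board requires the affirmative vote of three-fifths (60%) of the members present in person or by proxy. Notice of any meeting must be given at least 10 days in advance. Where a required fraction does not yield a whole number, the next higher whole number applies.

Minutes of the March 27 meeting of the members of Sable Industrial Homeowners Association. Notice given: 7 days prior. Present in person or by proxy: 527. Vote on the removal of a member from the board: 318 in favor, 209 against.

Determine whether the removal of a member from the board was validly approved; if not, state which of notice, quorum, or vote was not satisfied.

Notice: 7 days given; 10 required. Not satisfied.
Quorum: 33% of 1,595 = 526.35, rounded up to 527; 527 present. Satisfied.
Vote: requires three-fifths of those present (527); 3/5 of 527 = 316.20, rounded up to 317, so 317 needed; 318 in favor. Satisfied.

Invalid — notice requirement not satisfied.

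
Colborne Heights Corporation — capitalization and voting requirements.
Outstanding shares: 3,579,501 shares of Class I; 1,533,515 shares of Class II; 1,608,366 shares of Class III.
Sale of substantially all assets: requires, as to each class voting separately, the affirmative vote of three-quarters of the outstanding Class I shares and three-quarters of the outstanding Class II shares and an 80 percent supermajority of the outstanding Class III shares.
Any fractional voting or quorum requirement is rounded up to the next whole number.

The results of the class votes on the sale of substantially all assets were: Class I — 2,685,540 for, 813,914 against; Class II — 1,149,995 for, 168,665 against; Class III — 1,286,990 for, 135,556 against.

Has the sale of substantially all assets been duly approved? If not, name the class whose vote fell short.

Class I: 3/4 of 3579501 = 2684625.75, rounded up to 2684626; 2,684,626 required, 2,685,540 in favor — approved.
Class II: 3/4 of 1533515 = 1150136.25, rounded up to 1150137; 1,150,137 required, 1,149,995 in favor — not approved.
Class III: 4/5 of 1608366 = 1286692.80, rounded up to 1286693; 1,286,693 required, 1,286,990 in favor — approved.

Not approved — the Class II shares did not give the required vote.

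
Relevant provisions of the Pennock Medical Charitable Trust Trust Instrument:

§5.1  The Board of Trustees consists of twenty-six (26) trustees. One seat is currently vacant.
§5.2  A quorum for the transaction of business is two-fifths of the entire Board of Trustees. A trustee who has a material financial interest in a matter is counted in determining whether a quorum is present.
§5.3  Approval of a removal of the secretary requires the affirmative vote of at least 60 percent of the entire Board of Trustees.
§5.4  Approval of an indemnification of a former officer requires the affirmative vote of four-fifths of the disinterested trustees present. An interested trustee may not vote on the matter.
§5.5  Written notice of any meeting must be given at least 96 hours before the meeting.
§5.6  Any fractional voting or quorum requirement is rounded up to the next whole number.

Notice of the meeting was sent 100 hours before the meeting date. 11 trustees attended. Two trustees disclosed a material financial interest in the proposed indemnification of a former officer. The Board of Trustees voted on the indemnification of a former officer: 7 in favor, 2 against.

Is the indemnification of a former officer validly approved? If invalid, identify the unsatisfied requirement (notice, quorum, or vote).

Notice: 100 hours given; 96 required (100 ≥ 96). Satisfied.
Quorum: 11 present (interested trustees count toward quorum); quorum is 11. Satisfied.
Vote: the indemnification of a former officer requires four-fifths of the disinterested trustees present (11 − 2 = 9). 4/5 of 9 = 7.20, rounded up to 8, so 8 affirmative votes are needed; 7 voted in favor. Not satisfied.

Invalid — vote requirement not satisfied.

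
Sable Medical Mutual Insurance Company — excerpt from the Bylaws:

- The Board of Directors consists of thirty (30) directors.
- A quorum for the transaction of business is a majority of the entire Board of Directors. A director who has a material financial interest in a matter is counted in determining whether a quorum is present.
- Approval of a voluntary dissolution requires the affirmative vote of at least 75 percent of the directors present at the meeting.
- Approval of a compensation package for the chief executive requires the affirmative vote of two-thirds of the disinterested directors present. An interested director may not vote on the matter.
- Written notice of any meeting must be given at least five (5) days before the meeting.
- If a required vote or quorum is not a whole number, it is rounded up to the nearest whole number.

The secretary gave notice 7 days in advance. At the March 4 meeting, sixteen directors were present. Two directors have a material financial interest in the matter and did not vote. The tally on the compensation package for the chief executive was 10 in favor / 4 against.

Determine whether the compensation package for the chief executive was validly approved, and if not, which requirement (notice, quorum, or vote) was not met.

Valid — all requirements satisfied.

Notice: 7 days given; 5 required (7 ≥ 5). Satisfied.
Quorum: 16 present (interested directors count toward quorum); quorum is 16. Satisfied.
Vote: the compensation package for the chief executive requires two-thirds of the disinterested directors present (16 − 2 = 14). 2/3 of 14 = 9.33, rounded up to 10, so 10 affirmative votes are needed; 10 voted in favor. Satisfied.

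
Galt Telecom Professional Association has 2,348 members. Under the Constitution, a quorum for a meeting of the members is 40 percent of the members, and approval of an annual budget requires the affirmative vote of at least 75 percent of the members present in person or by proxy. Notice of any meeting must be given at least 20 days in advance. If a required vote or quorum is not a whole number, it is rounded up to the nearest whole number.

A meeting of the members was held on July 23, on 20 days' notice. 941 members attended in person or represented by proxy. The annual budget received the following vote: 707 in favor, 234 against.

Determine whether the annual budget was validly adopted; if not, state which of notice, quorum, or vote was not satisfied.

Notice: 20 days given; 20 required. Satisfied.
Quorum: 40% of 2,348 = 939.20, rounded up to 940; 941 present. Satisfied.
Vote: requires three-fourths of those present (941); 3/4 of 941 = 705.75, rounded up to 706, so 706 needed; 707 in favor. Satisfied.

Valid — all requirements satisfied.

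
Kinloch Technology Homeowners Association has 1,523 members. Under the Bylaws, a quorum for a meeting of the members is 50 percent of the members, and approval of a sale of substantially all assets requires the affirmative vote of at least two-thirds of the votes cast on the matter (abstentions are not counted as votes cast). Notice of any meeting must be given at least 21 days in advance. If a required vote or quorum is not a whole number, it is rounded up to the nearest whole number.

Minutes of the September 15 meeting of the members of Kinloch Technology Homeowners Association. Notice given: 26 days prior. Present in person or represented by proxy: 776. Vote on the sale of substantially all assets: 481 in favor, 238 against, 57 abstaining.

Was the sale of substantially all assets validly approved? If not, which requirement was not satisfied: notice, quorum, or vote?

Notice: 26 days given; 21 required. Satisfied.
Quorum: 50% of 1,523 = 761.50, rounded up to 762; 776 present. Satisfied.
Vote: requires two-thirds of the votes cast (776 − 57 abstaining = 719); 2/3 of 719 = 479.33, rounded up to 480, so 480 needed; 481 in favor. Satisfied.

Valid — all requirements satisfied.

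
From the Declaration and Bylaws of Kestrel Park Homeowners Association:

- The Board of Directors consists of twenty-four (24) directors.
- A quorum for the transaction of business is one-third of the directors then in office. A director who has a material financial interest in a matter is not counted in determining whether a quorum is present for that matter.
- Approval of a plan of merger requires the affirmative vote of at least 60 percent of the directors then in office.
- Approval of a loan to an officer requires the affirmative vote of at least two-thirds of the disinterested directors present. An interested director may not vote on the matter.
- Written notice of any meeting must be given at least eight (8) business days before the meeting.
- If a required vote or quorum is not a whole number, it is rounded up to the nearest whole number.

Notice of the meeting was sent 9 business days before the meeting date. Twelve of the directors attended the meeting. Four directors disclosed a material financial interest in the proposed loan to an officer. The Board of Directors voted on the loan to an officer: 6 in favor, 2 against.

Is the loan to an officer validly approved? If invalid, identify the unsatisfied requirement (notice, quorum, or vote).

Valid — all requirements satisfied.

Notice: 9 business days given; 8 required (9 ≥ 8). Satisfied.
Quorum: 12 present, but the 4 interested directors do not count, leaving 8. Quorum is 8. Satisfied.
Vote: the loan to an officer requires two-thirds of the disinterested directors present (12 − 4 = 8). 2/3 of 8 = 5.33, rounded up to 6, so 6 affirmative votes are needed; 6 voted in favor. Satisfied.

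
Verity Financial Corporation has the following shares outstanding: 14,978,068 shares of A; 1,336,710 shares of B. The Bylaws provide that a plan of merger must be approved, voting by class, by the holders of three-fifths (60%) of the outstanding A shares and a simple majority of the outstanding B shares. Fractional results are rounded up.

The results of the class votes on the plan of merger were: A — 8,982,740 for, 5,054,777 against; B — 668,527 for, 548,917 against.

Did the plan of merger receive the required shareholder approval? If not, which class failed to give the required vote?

A: 3/5 of 14978068 = 8986840.80, rounded up to 8986841; 8,986,841 required, 8,982,740 in favor — not approved.
B: a majority of 1336710 is 668356; 668,356 required, 668,527 in favor — approved.

Not approved — the A shares did not give the required vote.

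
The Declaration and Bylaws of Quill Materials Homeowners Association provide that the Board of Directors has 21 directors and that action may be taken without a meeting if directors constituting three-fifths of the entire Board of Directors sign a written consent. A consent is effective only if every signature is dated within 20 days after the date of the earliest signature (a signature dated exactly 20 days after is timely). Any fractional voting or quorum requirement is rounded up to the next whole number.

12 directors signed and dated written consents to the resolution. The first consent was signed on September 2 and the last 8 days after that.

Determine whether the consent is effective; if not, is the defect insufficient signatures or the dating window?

Not effective — insufficient signatures.

Signatures required: three-fifths of 21 — 3/5 of 21 = 12.60, rounded up to 13, so 13 needed; 12 signed. Insufficient.
Dating window: the latest signature is 8 days after the earliest; the limit is 20 days. Within the window.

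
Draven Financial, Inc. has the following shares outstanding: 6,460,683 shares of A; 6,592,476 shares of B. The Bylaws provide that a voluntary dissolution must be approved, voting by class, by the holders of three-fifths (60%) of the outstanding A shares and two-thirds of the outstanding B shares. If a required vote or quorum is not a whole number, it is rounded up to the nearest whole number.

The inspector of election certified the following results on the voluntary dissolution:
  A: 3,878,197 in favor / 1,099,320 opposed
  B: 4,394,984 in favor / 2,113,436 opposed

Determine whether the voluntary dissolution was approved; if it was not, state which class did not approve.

Approved — every class gave the required vote.

A: 3/5 of 6460683 = 3876409.80, rounded up to 3876410; 3,876,410 required, 3,878,197 in favor — approved.
B: 2/3 of 6592476 = 4394984; 4,394,984 required, 4,394,984 in favor — approved.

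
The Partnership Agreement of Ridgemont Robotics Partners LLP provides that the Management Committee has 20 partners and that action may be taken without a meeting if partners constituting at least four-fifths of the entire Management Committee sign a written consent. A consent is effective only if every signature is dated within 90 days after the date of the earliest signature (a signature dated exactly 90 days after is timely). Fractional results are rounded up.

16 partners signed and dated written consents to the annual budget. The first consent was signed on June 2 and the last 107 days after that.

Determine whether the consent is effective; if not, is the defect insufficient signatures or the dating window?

Signatures required: at least four-fifths of 20 — 4/5 of 20 = 16, so 16 needed; 16 signed. Sufficient.
Dating window: the latest signature is 107 days after the earliest; the limit is 90 days. Outside the window.

Not effective — dating-window requirement not satisfied.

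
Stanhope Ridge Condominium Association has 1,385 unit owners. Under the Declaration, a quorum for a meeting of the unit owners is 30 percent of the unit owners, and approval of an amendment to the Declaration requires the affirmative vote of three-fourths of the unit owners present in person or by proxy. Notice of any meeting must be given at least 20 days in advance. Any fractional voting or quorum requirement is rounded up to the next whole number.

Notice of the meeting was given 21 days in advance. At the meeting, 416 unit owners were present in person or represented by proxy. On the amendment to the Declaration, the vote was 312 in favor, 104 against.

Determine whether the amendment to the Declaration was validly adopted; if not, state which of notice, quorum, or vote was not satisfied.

Notice: 21 days given; 20 required. Satisfied.
Quorum: 30% of 1,385 = 415.50, rounded up to 416; 416 present. Satisfied.
Vote: requires three-fourths of those present (416); 3/4 of 416 = 312, so 312 needed; 312 in favor. Satisfied.

Valid — all requirements satisfied.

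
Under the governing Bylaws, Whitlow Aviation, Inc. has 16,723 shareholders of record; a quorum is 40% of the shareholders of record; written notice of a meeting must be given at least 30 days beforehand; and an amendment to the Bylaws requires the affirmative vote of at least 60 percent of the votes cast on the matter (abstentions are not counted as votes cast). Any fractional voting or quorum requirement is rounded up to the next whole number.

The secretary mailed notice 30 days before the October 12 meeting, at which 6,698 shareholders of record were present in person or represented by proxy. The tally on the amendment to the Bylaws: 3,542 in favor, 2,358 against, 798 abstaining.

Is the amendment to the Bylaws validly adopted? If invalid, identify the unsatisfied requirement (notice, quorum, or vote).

Valid — all requirements satisfied.

Notice: 30 days given; 30 required. Satisfied.
Quorum: 40% of 16,723 = 6,689.20, rounded up to 6,690; 6,698 present. Satisfied.
Vote: requires three-fifths of the votes cast (6,698 − 798 abstaining = 5,900); 3/5 of 5900 = 3540, so 3,540 needed; 3,542 in favor. Satisfied.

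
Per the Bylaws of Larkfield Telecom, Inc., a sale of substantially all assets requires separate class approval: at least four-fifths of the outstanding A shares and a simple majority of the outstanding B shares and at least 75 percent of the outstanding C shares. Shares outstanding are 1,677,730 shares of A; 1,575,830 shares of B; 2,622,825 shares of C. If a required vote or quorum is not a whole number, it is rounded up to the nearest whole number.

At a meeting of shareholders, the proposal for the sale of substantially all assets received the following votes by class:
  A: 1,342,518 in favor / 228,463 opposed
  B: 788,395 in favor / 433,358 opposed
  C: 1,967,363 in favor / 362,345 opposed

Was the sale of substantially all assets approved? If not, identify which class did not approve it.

Approved — every class gave the required vote.

A: 4/5 of 1677730 = 1342184; 1,342,184 required, 1,342,518 in favor — approved.
B: a majority of 1575830 is 787916; 787,916 required, 788,395 in favor — approved.
C: 3/4 of 2622825 = 1967118.75, rounded up to 1967119; 1,967,119 required, 1,967,363 in favor — approved.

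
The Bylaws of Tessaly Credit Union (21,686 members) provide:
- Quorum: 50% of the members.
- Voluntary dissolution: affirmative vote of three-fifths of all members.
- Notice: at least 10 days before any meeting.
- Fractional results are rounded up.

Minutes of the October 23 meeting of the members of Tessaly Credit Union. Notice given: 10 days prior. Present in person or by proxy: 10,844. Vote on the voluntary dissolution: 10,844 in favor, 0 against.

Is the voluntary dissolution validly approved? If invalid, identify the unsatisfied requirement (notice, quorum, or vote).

Invalid — vote requirement not satisfied.

Notice: 10 days given; 10 required. Satisfied.
Quorum: 50% of 21,686 = 10,843; 10,844 present. Satisfied.
Vote: requires three-fifths of all members (21,686); 3/5 of 21686 = 13011.60, rounded up to 13012, so 13,012 needed; 10,844 in favor. Not satisfied.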